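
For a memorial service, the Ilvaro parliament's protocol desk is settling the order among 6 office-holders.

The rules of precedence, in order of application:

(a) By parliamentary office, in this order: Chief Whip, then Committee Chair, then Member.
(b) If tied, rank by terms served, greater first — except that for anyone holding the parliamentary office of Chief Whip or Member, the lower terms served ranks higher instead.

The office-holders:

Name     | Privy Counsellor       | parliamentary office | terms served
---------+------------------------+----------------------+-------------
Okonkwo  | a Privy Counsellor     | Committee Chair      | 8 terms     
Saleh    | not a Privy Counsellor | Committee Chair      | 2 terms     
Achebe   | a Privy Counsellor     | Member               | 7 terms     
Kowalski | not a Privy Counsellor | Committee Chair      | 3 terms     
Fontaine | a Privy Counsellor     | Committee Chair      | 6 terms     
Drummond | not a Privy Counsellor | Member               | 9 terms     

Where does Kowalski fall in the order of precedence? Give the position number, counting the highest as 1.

3

By parliamentary office: Okonkwo, Fontaine, Kowalski and Saleh (Committee Chair); then Achebe and Drummond (Member).
Among Okonkwo, Fontaine, Kowalski and Saleh, by terms served (higher first): Okonkwo (8 terms) before Fontaine (6 terms) before Kowalski (3 terms) before Saleh (2 terms).
Among Achebe and Drummond, by terms served (lower first) (reversed rule for this group): Achebe (7 terms) before Drummond (9 terms).
Order: Okonkwo, Fontaine, Kowalski, Saleh, Achebe, Drummond. So position 3.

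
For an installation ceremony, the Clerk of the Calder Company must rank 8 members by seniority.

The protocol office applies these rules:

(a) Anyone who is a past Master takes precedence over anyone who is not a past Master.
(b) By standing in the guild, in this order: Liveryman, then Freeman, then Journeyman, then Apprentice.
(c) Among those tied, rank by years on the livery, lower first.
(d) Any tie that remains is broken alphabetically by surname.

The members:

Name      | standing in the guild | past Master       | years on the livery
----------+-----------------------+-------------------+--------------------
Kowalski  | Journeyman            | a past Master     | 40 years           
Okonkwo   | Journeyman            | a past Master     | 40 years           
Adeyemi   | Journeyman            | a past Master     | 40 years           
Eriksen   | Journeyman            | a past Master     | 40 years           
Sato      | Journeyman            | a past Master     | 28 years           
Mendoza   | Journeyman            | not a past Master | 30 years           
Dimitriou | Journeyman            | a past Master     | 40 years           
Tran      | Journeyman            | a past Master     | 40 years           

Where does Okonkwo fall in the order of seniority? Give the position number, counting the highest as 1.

6

By the first rule: Sato, Adeyemi, Dimitriou, Eriksen, Kowalski, Okonkwo and Tran (each a past Master); then Mendoza (not a past Master).
Sato, Adeyemi, Dimitriou, Eriksen, Kowalski, Okonkwo and Tran are each Journeyman, so the next rule applies.
Among Sato, Adeyemi, Dimitriou, Eriksen, Kowalski, Okonkwo and Tran, by years on the livery (lower first): Sato (28 years) before Adeyemi, Dimitriou, Eriksen, Kowalski, Okonkwo and Tran (40 years).
Among Adeyemi, Dimitriou, Eriksen, Kowalski, Okonkwo and Tran, alphabetically by surname: Adeyemi before Dimitriou before Eriksen before Kowalski before Okonkwo before Tran.
Order: Sato, Adeyemi, Dimitriou, Eriksen, Kowalski, Okonkwo, Tran, Mendoza. So position 6.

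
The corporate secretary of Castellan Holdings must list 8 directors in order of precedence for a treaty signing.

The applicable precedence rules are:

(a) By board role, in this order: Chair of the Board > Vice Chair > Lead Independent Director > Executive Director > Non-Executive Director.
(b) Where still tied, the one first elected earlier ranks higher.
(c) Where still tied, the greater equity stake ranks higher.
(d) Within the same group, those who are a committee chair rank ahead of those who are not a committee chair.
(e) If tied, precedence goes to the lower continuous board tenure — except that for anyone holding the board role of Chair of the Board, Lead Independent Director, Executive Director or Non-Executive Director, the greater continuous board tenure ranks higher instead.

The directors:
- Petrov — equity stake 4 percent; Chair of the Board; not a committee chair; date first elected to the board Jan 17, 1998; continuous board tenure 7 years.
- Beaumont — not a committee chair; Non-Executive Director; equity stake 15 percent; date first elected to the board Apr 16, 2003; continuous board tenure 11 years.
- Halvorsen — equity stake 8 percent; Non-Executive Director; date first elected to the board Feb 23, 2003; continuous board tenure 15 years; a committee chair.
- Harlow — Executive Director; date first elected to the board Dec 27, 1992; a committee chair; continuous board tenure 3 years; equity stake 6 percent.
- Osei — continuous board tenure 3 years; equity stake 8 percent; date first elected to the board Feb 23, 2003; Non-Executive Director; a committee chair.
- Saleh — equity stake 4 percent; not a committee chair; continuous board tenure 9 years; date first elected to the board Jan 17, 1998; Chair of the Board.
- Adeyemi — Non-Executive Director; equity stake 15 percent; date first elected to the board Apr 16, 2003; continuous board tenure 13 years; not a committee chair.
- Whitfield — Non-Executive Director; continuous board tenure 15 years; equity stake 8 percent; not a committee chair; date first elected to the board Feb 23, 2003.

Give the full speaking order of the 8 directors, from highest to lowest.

Saleh, Petrov, Harlow, Halvorsen, Osei, Whitfield, Adeyemi, Beaumont

By board role: Saleh and Petrov (Chair of the Board); then Harlow (Executive Director); then Halvorsen, Osei, Whitfield, Adeyemi and Beaumont (Non-Executive Director).
Saleh and Petrov both have date first elected to the board Jan 17, 1998, so the next rule applies.
Saleh and Petrov both have equity stake 4 percent, so the next rule applies.
Saleh and Petrov are each not a committee chair, so the next rule applies.
Among Saleh and Petrov, by continuous board tenure (higher first) (reversed rule for this group): Saleh (9 years) before Petrov (7 years).
Among Halvorsen, Osei, Whitfield, Adeyemi and Beaumont, by date first elected to the board (earlier first): Halvorsen, Osei and Whitfield (Feb 23, 2003) before Adeyemi and Beaumont (Apr 16, 2003).
Halvorsen, Osei and Whitfield all have equity stake 8 percent, so the next rule applies.
Among Halvorsen, Osei and Whitfield, a committee chair before not a committee chair: Halvorsen and Osei (a committee chair) before Whitfield (not a committee chair).
Among Halvorsen and Osei, by continuous board tenure (higher first) (reversed rule for this group): Halvorsen (15 years) before Osei (3 years).
Adeyemi and Beaumont both have equity stake 15 percent, so the next rule applies.
Adeyemi and Beaumont are each not a committee chair, so the next rule applies.
Among Adeyemi and Beaumont, by continuous board tenure (higher first) (reversed rule for this group): Adeyemi (13 years) before Beaumont (11 years).
Full order: Saleh, Petrov, Harlow, Halvorsen, Osei, Whitfield, Adeyemi, Beaumont.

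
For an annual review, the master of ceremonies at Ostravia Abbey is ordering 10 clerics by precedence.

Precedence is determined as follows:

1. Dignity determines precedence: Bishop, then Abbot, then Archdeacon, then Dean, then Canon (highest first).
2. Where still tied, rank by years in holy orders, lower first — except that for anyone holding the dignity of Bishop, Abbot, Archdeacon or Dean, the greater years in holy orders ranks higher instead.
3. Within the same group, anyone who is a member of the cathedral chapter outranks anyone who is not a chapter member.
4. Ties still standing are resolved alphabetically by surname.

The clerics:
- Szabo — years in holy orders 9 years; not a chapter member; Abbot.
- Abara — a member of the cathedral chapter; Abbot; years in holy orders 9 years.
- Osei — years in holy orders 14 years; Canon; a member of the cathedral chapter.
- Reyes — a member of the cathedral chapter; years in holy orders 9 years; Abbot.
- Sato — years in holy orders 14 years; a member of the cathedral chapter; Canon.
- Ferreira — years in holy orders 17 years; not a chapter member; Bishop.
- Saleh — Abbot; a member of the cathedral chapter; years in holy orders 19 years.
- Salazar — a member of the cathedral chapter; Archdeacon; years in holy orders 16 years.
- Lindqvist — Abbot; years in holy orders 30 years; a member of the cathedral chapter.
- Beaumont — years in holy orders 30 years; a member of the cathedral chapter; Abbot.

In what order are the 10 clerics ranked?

Ferreira, Beaumont, Lindqvist, Saleh, Abara, Reyes, Szabo, Salazar, Osei, Sato

By dignity: Ferreira (Bishop); then Beaumont, Lindqvist, Saleh, Abara, Reyes and Szabo (Abbot); then Salazar (Archdeacon); then Osei and Sato (Canon).
Among Beaumont, Lindqvist, Saleh, Abara, Reyes and Szabo, by years in holy orders (higher first) (reversed rule for this group): Beaumont and Lindqvist (30 years) before Saleh (19 years) before Abara, Reyes and Szabo (9 years).
Beaumont and Lindqvist are each a member of the cathedral chapter, so the next rule applies.
Among Beaumont and Lindqvist, alphabetically by surname: Beaumont before Lindqvist.
Among Abara, Reyes and Szabo, a member of the cathedral chapter before not a chapter member: Abara and Reyes (a member of the cathedral chapter) before Szabo (not a chapter member).
Among Abara and Reyes, alphabetically by surname: Abara before Reyes.
Osei and Sato both have years in holy orders 14 years, so the next rule applies.
Osei and Sato are each a member of the cathedral chapter, so the next rule applies.
Among Osei and Sato, alphabetically by surname: Osei before Sato.
Full order: Ferreira, Beaumont, Lindqvist, Saleh, Abara, Reyes, Szabo, Salazar, Osei, Sato.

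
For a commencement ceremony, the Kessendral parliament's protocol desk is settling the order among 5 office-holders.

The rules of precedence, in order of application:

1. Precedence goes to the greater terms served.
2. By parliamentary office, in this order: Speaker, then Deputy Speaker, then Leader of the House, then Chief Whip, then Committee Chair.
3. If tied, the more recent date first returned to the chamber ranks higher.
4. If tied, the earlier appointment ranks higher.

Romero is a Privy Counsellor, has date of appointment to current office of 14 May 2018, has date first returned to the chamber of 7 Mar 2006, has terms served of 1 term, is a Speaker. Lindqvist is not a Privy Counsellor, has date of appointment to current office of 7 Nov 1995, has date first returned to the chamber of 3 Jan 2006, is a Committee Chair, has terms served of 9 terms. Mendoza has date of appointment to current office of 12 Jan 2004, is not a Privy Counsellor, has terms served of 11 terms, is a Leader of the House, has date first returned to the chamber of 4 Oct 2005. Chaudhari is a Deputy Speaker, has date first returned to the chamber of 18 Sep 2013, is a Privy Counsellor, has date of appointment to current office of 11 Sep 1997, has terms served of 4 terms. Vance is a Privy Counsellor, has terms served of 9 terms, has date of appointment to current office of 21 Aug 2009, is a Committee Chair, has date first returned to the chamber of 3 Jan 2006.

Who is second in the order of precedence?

By terms served (higher first): Mendoza (11 terms); then Lindqvist and Vance (both 9 terms); then Chaudhari (4 terms); then Romero (1 term).
Lindqvist and Vance are each Committee Chair, so the next rule applies.
Lindqvist and Vance both have date first returned to the chamber 3 Jan 2006, so the next rule applies.
Among Lindqvist and Vance, by date of appointment to current office (earlier first): Lindqvist (7 Nov 1995) before Vance (21 Aug 2009).
Order: Mendoza, Lindqvist, Vance, Chaudhari, Romero.

Lindqvist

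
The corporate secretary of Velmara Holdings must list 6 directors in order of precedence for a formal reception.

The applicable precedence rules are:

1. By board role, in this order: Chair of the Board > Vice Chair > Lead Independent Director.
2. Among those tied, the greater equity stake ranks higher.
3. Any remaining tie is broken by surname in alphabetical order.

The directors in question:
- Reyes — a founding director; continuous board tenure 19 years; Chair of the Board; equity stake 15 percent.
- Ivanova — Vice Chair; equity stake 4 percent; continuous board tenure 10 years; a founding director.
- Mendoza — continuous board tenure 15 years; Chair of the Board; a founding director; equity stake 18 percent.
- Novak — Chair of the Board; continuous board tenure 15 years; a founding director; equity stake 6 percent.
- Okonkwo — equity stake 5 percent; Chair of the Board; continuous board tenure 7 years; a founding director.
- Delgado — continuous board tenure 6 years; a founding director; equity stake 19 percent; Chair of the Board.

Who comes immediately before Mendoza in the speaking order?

By board role: Delgado, Mendoza, Reyes, Novak and Okonkwo (Chair of the Board); then Ivanova (Vice Chair).
Among Delgado, Mendoza, Reyes, Novak and Okonkwo, by equity stake (higher first): Delgado (19 percent) before Mendoza (18 percent) before Reyes (15 percent) before Novak (6 percent) before Okonkwo (5 percent).
Order: Delgado, Mendoza, Reyes, Novak, Okonkwo, Ivanova.

Delgado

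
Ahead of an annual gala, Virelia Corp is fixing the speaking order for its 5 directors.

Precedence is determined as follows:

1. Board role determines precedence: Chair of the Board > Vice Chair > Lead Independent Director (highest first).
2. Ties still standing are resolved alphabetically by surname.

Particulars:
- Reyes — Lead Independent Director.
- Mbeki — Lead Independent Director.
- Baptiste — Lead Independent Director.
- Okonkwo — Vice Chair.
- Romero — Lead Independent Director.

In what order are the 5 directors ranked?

Okonkwo, Baptiste, Mbeki, Reyes, Romero

By board role: Okonkwo (Vice Chair); then Baptiste, Mbeki, Reyes and Romero (Lead Independent Director).
Among Baptiste, Mbeki, Reyes and Romero, alphabetically by surname: Baptiste before Mbeki before Reyes before Romero.
Full order: Okonkwo, Baptiste, Mbeki, Reyes, Romero.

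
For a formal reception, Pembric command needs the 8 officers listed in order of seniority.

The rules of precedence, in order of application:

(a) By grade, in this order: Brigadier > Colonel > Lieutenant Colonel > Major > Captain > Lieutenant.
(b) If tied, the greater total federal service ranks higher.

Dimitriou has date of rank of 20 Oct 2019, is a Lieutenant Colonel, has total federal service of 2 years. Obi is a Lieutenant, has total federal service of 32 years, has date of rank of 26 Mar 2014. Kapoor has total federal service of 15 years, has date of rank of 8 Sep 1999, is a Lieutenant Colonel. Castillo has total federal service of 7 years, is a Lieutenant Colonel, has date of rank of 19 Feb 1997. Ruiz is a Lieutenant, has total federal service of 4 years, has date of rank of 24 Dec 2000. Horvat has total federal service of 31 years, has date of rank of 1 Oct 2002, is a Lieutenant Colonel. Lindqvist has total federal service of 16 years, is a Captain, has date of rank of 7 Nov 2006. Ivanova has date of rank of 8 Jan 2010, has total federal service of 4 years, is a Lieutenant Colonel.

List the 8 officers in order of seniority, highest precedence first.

Horvat, Kapoor, Castillo, Ivanova, Dimitriou, Lindqvist, Obi, Ruiz

By grade: Horvat, Kapoor, Castillo, Ivanova and Dimitriou (Lieutenant Colonel); then Lindqvist (Captain); then Obi and Ruiz (Lieutenant).
Among Horvat, Kapoor, Castillo, Ivanova and Dimitriou, by total federal service (higher first): Horvat (31 years) before Kapoor (15 years) before Castillo (7 years) before Ivanova (4 years) before Dimitriou (2 years).
Among Obi and Ruiz, by total federal service (higher first): Obi (32 years) before Ruiz (4 years).
Full order: Horvat, Kapoor, Castillo, Ivanova, Dimitriou, Lindqvist, Obi, Ruiz.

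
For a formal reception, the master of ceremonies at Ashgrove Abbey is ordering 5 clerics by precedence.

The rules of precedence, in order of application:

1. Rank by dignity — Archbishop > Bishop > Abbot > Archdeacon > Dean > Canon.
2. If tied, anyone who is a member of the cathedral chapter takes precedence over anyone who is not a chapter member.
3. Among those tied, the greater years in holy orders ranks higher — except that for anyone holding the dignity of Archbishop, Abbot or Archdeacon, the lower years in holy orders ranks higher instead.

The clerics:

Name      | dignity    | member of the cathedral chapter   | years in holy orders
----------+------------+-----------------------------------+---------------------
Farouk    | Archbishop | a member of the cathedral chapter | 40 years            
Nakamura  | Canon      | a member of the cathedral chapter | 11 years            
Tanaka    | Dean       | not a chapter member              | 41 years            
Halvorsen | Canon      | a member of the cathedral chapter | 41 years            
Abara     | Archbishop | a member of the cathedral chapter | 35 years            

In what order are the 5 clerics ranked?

Abara, Farouk, Tanaka, Halvorsen, Nakamura

By dignity: Abara and Farouk (Archbishop); then Tanaka (Dean); then Halvorsen and Nakamura (Canon).
Abara and Farouk are each a member of the cathedral chapter, so the next rule applies.
Among Abara and Farouk, by years in holy orders (lower first) (reversed rule for this group): Abara (35 years) before Farouk (40 years).
Halvorsen and Nakamura are each a member of the cathedral chapter, so the next rule applies.
Among Halvorsen and Nakamura, by years in holy orders (higher first): Halvorsen (41 years) before Nakamura (11 years).
Full order: Abara, Farouk, Tanaka, Halvorsen, Nakamura.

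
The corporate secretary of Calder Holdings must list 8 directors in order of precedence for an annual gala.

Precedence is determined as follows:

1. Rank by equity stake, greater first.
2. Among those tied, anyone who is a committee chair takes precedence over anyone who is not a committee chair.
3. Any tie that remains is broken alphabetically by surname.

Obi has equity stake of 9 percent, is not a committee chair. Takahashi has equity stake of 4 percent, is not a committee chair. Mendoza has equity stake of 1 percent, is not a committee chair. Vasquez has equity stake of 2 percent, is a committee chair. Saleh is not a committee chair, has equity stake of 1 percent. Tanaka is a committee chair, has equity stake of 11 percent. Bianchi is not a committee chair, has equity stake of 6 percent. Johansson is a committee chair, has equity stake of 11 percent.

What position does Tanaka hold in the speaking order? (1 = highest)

By equity stake (higher first): Johansson and Tanaka (both 11 percent); then Obi (9 percent); then Bianchi (6 percent); then Takahashi (4 percent); then Vasquez (2 percent); then Mendoza and Saleh (both 1 percent).
Johansson and Tanaka are each a committee chair, so the next rule applies.
Among Johansson and Tanaka, alphabetically by surname: Johansson before Tanaka.
Mendoza and Saleh are each not a committee chair, so the next rule applies.
Among Mendoza and Saleh, alphabetically by surname: Mendoza before Saleh.
Order: Johansson, Tanaka, Obi, Bianchi, Takahashi, Vasquez, Mendoza, Saleh. So position 2.

2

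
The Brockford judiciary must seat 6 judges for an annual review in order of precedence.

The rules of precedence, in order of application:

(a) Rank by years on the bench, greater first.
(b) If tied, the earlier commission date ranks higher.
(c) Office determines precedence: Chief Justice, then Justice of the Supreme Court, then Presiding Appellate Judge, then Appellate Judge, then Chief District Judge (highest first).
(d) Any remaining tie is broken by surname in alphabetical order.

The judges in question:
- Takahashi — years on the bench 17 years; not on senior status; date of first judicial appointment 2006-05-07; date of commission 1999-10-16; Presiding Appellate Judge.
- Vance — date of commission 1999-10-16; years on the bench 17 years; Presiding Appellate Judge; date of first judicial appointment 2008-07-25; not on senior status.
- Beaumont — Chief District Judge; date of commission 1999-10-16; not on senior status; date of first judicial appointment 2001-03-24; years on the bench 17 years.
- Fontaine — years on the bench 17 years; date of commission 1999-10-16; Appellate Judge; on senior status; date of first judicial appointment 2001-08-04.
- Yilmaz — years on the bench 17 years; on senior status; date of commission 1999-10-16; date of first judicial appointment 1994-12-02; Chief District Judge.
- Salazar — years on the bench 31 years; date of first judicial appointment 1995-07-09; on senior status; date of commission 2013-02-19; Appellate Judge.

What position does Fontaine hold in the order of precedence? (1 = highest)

By years on the bench (higher first): Salazar (31 years); then Takahashi, Vance, Fontaine, Beaumont and Yilmaz (each 17 years).
Takahashi, Vance, Fontaine, Beaumont and Yilmaz all have date of commission 1999-10-16, so the next rule applies.
Among Takahashi, Vance, Fontaine, Beaumont and Yilmaz, by office: Takahashi and Vance (Presiding Appellate Judge) before Fontaine (Appellate Judge) before Beaumont and Yilmaz (Chief District Judge).
Among Takahashi and Vance, alphabetically by surname: Takahashi before Vance.
Among Beaumont and Yilmaz, alphabetically by surname: Beaumont before Yilmaz.
Order: Salazar, Takahashi, Vance, Fontaine, Beaumont, Yilmaz. So position 4.

4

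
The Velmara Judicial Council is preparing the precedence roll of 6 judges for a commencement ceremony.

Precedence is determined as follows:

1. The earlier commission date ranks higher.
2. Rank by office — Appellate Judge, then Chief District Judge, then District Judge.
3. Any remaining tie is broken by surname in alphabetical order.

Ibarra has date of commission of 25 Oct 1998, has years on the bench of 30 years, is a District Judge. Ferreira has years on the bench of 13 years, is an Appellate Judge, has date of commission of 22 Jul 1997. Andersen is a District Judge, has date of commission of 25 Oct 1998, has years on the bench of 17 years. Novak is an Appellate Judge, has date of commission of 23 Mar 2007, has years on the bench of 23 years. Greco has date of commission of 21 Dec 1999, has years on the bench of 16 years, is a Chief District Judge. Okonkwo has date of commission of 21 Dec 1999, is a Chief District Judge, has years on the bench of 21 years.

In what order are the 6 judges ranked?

By date of commission (earlier first): Ferreira (22 Jul 1997); then Andersen and Ibarra (both 25 Oct 1998); then Greco and Okonkwo (both 21 Dec 1999); then Novak (23 Mar 2007).
Andersen and Ibarra are each District Judge, so the next rule applies.
Among Andersen and Ibarra, alphabetically by surname: Andersen before Ibarra.
Greco and Okonkwo are each Chief District Judge, so the next rule applies.
Among Greco and Okonkwo, alphabetically by surname: Greco before Okonkwo.
Full order: Ferreira, Andersen, Ibarra, Greco, Okonkwo, Novak.

Ferreira, Andersen, Ibarra, Greco, Okonkwo, Novak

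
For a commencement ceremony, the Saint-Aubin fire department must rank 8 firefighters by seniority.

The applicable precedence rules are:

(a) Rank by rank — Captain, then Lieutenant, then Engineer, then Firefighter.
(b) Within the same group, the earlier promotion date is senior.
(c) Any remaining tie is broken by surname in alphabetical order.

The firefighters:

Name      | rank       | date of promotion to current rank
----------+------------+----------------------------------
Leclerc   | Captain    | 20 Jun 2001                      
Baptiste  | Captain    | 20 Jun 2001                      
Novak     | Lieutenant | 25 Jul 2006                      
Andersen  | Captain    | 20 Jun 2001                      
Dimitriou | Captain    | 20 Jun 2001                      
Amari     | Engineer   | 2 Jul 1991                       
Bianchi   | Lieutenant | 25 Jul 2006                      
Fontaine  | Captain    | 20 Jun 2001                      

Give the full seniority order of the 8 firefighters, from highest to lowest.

By rank: Andersen, Baptiste, Dimitriou, Fontaine and Leclerc (Captain); then Bianchi and Novak (Lieutenant); then Amari (Engineer).
Andersen, Baptiste, Dimitriou, Fontaine and Leclerc all have date of promotion to current rank 20 Jun 2001, so the next rule applies.
Among Andersen, Baptiste, Dimitriou, Fontaine and Leclerc, alphabetically by surname: Andersen before Baptiste before Dimitriou before Fontaine before Leclerc.
Bianchi and Novak both have date of promotion to current rank 25 Jul 2006, so the next rule applies.
Among Bianchi and Novak, alphabetically by surname: Bianchi before Novak.
Full order: Andersen, Baptiste, Dimitriou, Fontaine, Leclerc, Bianchi, Novak, Amari.

Andersen, Baptiste, Dimitriou, Fontaine, Leclerc, Bianchi, Novak, Amari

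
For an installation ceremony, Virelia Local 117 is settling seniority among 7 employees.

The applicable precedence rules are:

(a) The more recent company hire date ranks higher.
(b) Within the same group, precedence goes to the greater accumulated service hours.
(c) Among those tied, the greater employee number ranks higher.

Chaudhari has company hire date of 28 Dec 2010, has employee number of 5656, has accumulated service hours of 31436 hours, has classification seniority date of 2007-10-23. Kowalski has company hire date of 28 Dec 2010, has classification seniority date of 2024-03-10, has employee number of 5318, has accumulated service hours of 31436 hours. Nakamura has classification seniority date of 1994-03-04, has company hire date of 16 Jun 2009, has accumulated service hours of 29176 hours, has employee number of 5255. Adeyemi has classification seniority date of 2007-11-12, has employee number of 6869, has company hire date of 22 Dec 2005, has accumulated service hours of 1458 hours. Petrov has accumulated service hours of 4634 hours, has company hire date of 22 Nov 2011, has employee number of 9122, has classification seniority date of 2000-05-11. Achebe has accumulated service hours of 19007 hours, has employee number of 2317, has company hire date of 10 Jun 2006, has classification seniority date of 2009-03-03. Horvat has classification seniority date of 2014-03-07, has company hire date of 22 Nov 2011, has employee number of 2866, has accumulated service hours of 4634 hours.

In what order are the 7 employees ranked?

Petrov, Horvat, Chaudhari, Kowalski, Nakamura, Achebe, Adeyemi

By company hire date (later first): Petrov and Horvat (both 22 Nov 2011); then Chaudhari and Kowalski (both 28 Dec 2010); then Nakamura (16 Jun 2009); then Achebe (10 Jun 2006); then Adeyemi (22 Dec 2005).
Petrov and Horvat both have accumulated service hours 4634 hours, so the next rule applies.
Among Petrov and Horvat, by employee number (higher first): Petrov (9122) before Horvat (2866).
Chaudhari and Kowalski both have accumulated service hours 31436 hours, so the next rule applies.
Among Chaudhari and Kowalski, by employee number (higher first): Chaudhari (5656) before Kowalski (5318).
Full order: Petrov, Horvat, Chaudhari, Kowalski, Nakamura, Achebe, Adeyemi.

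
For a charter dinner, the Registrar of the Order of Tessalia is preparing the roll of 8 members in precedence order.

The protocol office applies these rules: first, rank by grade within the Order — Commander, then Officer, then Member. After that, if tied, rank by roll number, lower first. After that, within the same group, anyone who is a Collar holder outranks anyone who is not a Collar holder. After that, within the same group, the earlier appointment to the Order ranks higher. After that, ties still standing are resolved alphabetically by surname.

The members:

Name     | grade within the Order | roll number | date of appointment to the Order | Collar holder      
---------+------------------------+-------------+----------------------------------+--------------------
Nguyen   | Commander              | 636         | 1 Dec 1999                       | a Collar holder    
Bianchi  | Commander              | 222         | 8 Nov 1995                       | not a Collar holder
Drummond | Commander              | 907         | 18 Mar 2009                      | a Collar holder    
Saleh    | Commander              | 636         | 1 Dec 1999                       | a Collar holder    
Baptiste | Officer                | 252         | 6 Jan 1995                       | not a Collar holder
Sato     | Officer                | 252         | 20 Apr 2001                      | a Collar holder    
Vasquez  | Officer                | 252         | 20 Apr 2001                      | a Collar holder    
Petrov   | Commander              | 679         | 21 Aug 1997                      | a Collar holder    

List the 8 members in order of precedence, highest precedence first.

Bianchi, Nguyen, Saleh, Petrov, Drummond, Sato, Vasquez, Baptiste

By grade within the Order: Bianchi, Nguyen, Saleh, Petrov and Drummond (Commander); then Sato, Vasquez and Baptiste (Officer).
Among Bianchi, Nguyen, Saleh, Petrov and Drummond, by roll number (lower first): Bianchi (222) before Nguyen and Saleh (636) before Petrov (679) before Drummond (907).
Nguyen and Saleh are each a Collar holder, so the next rule applies.
Nguyen and Saleh both have date of appointment to the Order 1 Dec 1999, so the next rule applies.
Among Nguyen and Saleh, alphabetically by surname: Nguyen before Saleh.
Sato, Vasquez and Baptiste all have roll number 252, so the next rule applies.
Among Sato, Vasquez and Baptiste, a Collar holder before not a Collar holder: Sato and Vasquez (a Collar holder) before Baptiste (not a Collar holder).
Sato and Vasquez both have date of appointment to the Order 20 Apr 2001, so the next rule applies.
Among Sato and Vasquez, alphabetically by surname: Sato before Vasquez.
Full order: Bianchi, Nguyen, Saleh, Petrov, Drummond, Sato, Vasquez, Baptiste.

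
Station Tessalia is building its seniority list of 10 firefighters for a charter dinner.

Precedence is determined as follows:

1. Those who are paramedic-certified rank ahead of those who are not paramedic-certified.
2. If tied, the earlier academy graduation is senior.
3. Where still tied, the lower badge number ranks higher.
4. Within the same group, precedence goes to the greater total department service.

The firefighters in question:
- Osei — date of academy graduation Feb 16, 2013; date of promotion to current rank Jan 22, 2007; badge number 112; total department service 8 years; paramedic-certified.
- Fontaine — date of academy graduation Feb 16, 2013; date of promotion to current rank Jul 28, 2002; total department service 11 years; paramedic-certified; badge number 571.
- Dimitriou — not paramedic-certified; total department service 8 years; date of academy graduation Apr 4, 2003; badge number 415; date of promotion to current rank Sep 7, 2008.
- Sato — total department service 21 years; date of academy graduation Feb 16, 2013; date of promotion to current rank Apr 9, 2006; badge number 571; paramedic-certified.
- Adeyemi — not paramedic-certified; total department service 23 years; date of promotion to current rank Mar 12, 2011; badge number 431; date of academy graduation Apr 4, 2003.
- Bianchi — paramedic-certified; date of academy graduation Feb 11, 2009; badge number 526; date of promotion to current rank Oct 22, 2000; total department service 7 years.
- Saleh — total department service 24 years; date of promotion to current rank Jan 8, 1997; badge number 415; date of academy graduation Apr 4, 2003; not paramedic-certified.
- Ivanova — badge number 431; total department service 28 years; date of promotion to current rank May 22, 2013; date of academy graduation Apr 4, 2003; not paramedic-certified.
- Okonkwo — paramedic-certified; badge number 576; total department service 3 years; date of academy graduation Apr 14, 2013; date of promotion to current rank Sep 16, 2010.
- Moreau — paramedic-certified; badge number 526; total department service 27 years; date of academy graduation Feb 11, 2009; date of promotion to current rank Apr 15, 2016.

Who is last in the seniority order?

By the first rule: Moreau, Bianchi, Osei, Sato, Fontaine and Okonkwo (each paramedic-certified); then Saleh, Dimitriou, Ivanova and Adeyemi (each not paramedic-certified).
Among Moreau, Bianchi, Osei, Sato, Fontaine and Okonkwo, by date of academy graduation (earlier first): Moreau and Bianchi (Feb 11, 2009) before Osei, Sato and Fontaine (Feb 16, 2013) before Okonkwo (Apr 14, 2013).
Moreau and Bianchi both have badge number 526, so the next rule applies.
Among Moreau and Bianchi, by total department service (higher first): Moreau (27 years) before Bianchi (7 years).
Among Osei, Sato and Fontaine, by badge number (lower first): Osei (112) before Sato and Fontaine (571).
Among Sato and Fontaine, by total department service (higher first): Sato (21 years) before Fontaine (11 years).
Saleh, Dimitriou, Ivanova and Adeyemi all have date of academy graduation Apr 4, 2003, so the next rule applies.
Among Saleh, Dimitriou, Ivanova and Adeyemi, by badge number (lower first): Saleh and Dimitriou (415) before Ivanova and Adeyemi (431).
Among Saleh and Dimitriou, by total department service (higher first): Saleh (24 years) before Dimitriou (8 years).
Among Ivanova and Adeyemi, by total department service (higher first): Ivanova (28 years) before Adeyemi (23 years).
Order: Moreau, Bianchi, Osei, Sato, Fontaine, Okonkwo, Saleh, Dimitriou, Ivanova, Adeyemi.

Adeyemi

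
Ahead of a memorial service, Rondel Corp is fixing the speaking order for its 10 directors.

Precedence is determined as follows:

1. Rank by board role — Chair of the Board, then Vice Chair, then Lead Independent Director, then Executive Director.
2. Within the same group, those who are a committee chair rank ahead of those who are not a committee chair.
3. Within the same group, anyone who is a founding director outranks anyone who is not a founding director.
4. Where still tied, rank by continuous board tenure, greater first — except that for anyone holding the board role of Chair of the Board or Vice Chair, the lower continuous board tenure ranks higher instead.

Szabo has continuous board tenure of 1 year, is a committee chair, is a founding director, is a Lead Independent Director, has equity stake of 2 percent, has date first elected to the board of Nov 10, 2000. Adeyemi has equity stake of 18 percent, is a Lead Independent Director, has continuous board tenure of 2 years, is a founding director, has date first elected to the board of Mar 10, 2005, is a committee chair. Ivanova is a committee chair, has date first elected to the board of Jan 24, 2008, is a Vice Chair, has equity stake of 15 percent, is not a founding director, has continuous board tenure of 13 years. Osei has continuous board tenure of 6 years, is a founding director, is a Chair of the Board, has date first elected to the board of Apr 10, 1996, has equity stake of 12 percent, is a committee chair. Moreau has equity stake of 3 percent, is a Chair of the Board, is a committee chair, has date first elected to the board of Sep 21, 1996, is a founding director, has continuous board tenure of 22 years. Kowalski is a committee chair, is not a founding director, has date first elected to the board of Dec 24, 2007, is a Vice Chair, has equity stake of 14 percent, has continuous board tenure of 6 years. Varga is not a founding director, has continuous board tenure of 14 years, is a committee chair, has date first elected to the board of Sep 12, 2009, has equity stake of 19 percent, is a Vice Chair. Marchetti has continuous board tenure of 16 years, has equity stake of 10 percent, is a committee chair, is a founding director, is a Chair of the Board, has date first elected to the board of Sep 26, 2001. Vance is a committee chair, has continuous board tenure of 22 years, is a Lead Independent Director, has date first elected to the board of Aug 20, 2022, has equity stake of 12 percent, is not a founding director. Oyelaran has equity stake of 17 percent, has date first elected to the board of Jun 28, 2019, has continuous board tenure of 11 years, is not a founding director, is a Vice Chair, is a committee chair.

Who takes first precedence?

By board role: Osei, Marchetti and Moreau (Chair of the Board); then Kowalski, Oyelaran, Ivanova and Varga (Vice Chair); then Adeyemi, Szabo and Vance (Lead Independent Director).
Osei, Marchetti and Moreau are each a committee chair, so the next rule applies.
Osei, Marchetti and Moreau are each a founding director, so the next rule applies.
Among Osei, Marchetti and Moreau, by continuous board tenure (lower first) (reversed rule for this group): Osei (6 years) before Marchetti (16 years) before Moreau (22 years).
Kowalski, Oyelaran, Ivanova and Varga are each a committee chair, so the next rule applies.
Kowalski, Oyelaran, Ivanova and Varga are each not a founding director, so the next rule applies.
Among Kowalski, Oyelaran, Ivanova and Varga, by continuous board tenure (lower first) (reversed rule for this group): Kowalski (6 years) before Oyelaran (11 years) before Ivanova (13 years) before Varga (14 years).
Adeyemi, Szabo and Vance are each a committee chair, so the next rule applies.
Among Adeyemi, Szabo and Vance, a founding director before not a founding director: Adeyemi and Szabo (a founding director) before Vance (not a founding director).
Among Adeyemi and Szabo, by continuous board tenure (higher first): Adeyemi (2 years) before Szabo (1 year).
Order: Osei, Marchetti, Moreau, Kowalski, Oyelaran, Ivanova, Varga, Adeyemi, Szabo, Vance.

Osei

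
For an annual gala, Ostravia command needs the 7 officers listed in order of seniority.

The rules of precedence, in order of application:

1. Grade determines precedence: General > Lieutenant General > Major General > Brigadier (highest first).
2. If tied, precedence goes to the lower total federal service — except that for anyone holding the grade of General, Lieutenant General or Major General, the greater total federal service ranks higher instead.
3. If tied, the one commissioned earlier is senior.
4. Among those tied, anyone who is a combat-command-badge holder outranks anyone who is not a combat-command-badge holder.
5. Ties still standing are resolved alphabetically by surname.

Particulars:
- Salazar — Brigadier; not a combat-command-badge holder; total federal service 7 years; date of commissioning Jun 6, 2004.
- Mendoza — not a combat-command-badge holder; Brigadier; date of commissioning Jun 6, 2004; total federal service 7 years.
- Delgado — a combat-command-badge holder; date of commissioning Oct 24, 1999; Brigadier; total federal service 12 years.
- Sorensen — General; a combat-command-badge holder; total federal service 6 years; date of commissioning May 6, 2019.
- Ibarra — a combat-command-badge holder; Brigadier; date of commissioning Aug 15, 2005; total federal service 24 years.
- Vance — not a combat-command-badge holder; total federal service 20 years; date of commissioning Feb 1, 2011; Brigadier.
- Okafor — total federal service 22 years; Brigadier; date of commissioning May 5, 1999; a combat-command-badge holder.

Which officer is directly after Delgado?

Vance

By grade: Sorensen (General); then Mendoza, Salazar, Delgado, Vance, Okafor and Ibarra (Brigadier).
Among Mendoza, Salazar, Delgado, Vance, Okafor and Ibarra, by total federal service (lower first): Mendoza and Salazar (7 years) before Delgado (12 years) before Vance (20 years) before Okafor (22 years) before Ibarra (24 years).
Mendoza and Salazar both have date of commissioning Jun 6, 2004, so the next rule applies.
Mendoza and Salazar are each not a combat-command-badge holder, so the next rule applies.
Among Mendoza and Salazar, alphabetically by surname: Mendoza before Salazar.
Order: Sorensen, Mendoza, Salazar, Delgado, Vance, Okafor, Ibarra.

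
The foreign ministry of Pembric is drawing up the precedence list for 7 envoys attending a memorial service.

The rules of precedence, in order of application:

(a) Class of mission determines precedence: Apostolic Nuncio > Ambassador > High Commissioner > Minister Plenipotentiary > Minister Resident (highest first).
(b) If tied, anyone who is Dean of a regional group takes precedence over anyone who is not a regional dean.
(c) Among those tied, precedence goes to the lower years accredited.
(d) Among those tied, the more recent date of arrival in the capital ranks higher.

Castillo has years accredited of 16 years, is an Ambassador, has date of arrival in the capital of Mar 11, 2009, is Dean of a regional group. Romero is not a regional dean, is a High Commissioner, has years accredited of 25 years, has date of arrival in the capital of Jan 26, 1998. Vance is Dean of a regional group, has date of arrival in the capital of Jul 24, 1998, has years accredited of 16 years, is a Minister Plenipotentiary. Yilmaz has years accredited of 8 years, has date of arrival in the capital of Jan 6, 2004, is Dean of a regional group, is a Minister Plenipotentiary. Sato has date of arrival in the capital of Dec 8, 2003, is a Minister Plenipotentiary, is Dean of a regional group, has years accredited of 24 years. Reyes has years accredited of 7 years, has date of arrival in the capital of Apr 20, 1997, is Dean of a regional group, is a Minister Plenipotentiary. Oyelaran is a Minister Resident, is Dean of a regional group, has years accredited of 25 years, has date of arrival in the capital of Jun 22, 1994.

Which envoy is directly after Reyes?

By class of mission: Castillo (Ambassador); then Romero (High Commissioner); then Reyes, Yilmaz, Vance and Sato (Minister Plenipotentiary); then Oyelaran (Minister Resident).
Reyes, Yilmaz, Vance and Sato are each Dean of a regional group, so the next rule applies.
Among Reyes, Yilmaz, Vance and Sato, by years accredited (lower first): Reyes (7 years) before Yilmaz (8 years) before Vance (16 years) before Sato (24 years).
Order: Castillo, Romero, Reyes, Yilmaz, Vance, Sato, Oyelaran.

Yilmaz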